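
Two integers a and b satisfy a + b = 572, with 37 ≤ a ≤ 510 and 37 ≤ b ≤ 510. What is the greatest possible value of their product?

81796

With a + b fixed, ab peaks when the two are closest together.
Taking a = 286 and b = 286 (both in [37, 510]) gives ab = 81796.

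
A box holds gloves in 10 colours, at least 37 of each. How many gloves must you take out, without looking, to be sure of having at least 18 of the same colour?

171

You could draw 17 of every colour without reaching 18 of any — 170 in all.
One more forces 18 of some colour, so 170 + 1 = 171.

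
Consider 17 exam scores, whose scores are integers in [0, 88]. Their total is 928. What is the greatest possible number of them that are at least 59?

15

With k values at 59 or above and the rest at least 0, the sum is at least 0 + 59k.
Since the sum is 928, we need 59k ≤ 928, i.e. k ≤ 15.
k = 15 is achieved by 15 values at 59 and 2 at 0, total 885; add 43 to one value (staying below 59) to reach 928.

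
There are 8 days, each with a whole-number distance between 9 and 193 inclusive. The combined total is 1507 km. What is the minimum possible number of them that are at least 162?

If only k of them are at least 162, the other 8 − k are at most 161, so the total is at most k·193 + (8 − k)·161.
This must reach 1507, so k·193 + (8 − k)·161 ≥ 1507, giving k ≥ 7.
Exactly 7 works: 7 values at 193 and 1 at 161 total 1512; lower one of the high values by 5 (still ≥ 162) to hit 1507.

7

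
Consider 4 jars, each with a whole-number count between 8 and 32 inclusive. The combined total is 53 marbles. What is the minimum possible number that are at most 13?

1

If only k of them are at most 13, the other 4 − k are at least 14, so the total is at least (4 − k)·14 + k·8.
This is ≤ 53, so (4 − k)·14 + 8k ≤ 53, which gives k ≥ 1.
Exactly 1 works: 1 value at 8 and 3 at 14 total 50; raise one of the low values by 3 (still ≤ 13) to hit 53.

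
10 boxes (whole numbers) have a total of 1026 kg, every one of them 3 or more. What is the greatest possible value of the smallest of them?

The average is 1026/10 < 103, so some value is ≤ 102.
Equality holds with 4 values of 102 and 6 values of 103.

102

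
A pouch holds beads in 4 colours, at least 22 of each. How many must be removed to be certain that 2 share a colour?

In the worst case you draw 1 of each of the 4 colours: 4 × 1 = 4.
One more forces 2 of some colour, so 4 + 1 = 5.

5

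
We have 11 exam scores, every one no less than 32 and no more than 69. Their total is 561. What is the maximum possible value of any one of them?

Maximizing one value means minimizing the remaining 10.
The other 10 contribute at least 10 × 32 = 320, leaving at most 561 − 320 = 241.
But each score is capped at 69, so the maximum is 69.
Achievable: one at 69 and the other 10 totalling 492, which fits since 10 × 32 ≤ 492 ≤ 10 × 69.

69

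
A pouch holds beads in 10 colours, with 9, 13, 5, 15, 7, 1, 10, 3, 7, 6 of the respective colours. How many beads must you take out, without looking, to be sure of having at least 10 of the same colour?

In the worst case you take as many as possible of each colour without reaching 10: 9 + 9 + 5 + 9 + 7 + 1 + 9 + 3 + 7 + 6 = 65.
The next one must give 10 of some colour, so 65 + 1 = 66.

66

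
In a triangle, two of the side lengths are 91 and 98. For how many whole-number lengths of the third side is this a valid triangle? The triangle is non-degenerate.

181

The triangle inequality gives |91 − 98| < c < 91 + 98, i.e. 7 < c < 189.
So c can be any integer from 8 to 188: 181 values.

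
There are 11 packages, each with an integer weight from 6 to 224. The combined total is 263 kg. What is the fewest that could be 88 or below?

Let j be the number exceeding 88. Then the total is ≥ 89·j + 6·(11 − j) = 66 + 83j.
So 83j ≤ 197 and j ≤ 2; hence at least 11 − 2 = 9 are ≤ 88.
Exactly 9 works: 9 values at 6 and 2 at 89 total 232; raise one of the low values by 31 (still ≤ 88) to hit 263.

9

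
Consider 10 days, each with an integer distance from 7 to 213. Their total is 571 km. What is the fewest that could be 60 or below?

Each value above 60 is at least 61, contributing at least 61 − 7 = 54 above the floor 7.
The sum exceeds the floor total 70 by 501, so at most ⌊501/54⌋ = 9 exceed 60, and at least 1 are ≤ 60.
Exactly 1 works: 1 value at 7 and 9 at 61 total 556; raise one of the low values by 15 (still ≤ 60) to hit 571.

1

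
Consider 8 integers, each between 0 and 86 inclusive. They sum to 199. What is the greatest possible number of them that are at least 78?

2

If k of the values are ≥ 78, the total is ≥ 78k + 0(8 − k).
Setting 78k + 0(8 − k) ≤ 199 gives 78k ≤ 199, so k ≤ 2.
k = 2 is achieved by 2 values at 78 and 6 at 0, total 156; add 43 to one value (staying below 78) to reach 199.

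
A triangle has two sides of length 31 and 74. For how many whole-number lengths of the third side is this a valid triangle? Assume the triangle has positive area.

61

The triangle inequality gives |31 − 74| < c < 31 + 74, i.e. 43 < c < 105.
So c can be any integer from 44 to 104: 61 values.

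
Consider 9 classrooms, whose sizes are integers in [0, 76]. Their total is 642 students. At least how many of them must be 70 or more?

3

Each value short of 70 is at most 69, costing at least 76 − 69 = 7 against the maximum total of 684.
We can afford to lose at most 684 − 642 = 42, so at most ⌊42/7⌋ = 6 fall short, and at least 3 are ≥ 70.
Exactly 3 works: 3 values at 76 and 6 at 69 total 642.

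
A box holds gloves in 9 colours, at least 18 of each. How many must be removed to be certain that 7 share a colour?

55

You could draw 6 of every colour without reaching 7 of any — 54 in all.
One more forces 7 of some colour, so 54 + 1 = 55.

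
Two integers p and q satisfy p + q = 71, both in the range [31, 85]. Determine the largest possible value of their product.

1260

For a fixed sum, the product pq is largest when p and q are as close as possible.
Taking p = 35 and q = 36 (both in [31, 85]) gives pq = 1260.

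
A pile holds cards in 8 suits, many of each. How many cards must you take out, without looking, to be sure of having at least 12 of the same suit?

89

In the worst case you draw 11 of each of the 8 suits: 8 × 11 = 88.
One more forces 12 of some suit, so 88 + 1 = 89.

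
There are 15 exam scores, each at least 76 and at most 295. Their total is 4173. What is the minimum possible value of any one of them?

Minimizing one value means maximizing the remaining 14.
The other 14 can take up 14 × 295 = 4130 ≥ 4173 − 76, so one score can sit at its floor of 76.
Achievable: one at 76 and the other 14 totalling 4097, which fits since 14 × 76 ≤ 4097 ≤ 14 × 295.

76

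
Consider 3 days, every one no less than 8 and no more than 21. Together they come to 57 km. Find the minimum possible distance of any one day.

To make one day as small as possible, make the other 2 as large as possible.
The other 2 contribute at most 2 × 21 = 42, leaving at least 57 − 42 = 15.
Since 15 ≥ 8, this is achievable: one at 15 and 2 at 21.

15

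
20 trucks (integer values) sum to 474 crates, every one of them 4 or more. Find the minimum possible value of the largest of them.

24

The average is 474/20 > 23, so not all 20 can be 23 or less; the largest is ≥ 24.
Equality holds with 14 values of 24 and 6 values of 23.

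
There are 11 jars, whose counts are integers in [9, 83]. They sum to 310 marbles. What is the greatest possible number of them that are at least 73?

With k values at 73 or above and the rest at least 9, the sum is at least 99 + 64k.
Since the sum is 310, we need 64k ≤ 211, i.e. k ≤ 3.
k = 3 is achieved by 3 values at 73 and 8 at 9, total 291; add 19 to one value (staying below 73) to reach 310.

3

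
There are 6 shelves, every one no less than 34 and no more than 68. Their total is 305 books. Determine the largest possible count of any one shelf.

To make one shelf as large as possible, make the other 5 as small as possible.
The other 5 contribute at least 5 × 34 = 170, leaving at most 305 − 170 = 135.
But each shelf is capped at 68, so the maximum is 68.
Achievable: one at 68 and the other 5 totalling 237, which fits since 5 × 34 ≤ 237 ≤ 5 × 68.

68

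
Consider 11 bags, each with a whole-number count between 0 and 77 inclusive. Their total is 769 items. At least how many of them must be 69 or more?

3

If only k of them are at least 69, the other 11 − k are at most 68, so the total is at most k·77 + (11 − k)·68.
This must reach 769, so k·77 + (11 − k)·68 ≥ 769, giving k ≥ 3.
Exactly 3 works: 3 values at 77 and 8 at 68 total 775; lower one of the high values by 6 (still ≥ 69) to hit 769.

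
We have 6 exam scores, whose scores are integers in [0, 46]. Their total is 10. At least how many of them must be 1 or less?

1

Let j be the number exceeding 1. Then the total is ≥ 2·j + 0·(6 − j) = 0 + 2j.
So 2j ≤ 10 and j ≤ 5; hence at least 6 − 5 = 1 are ≤ 1.
Exactly 1 works: 1 value at 0 and 5 at 2 total 10.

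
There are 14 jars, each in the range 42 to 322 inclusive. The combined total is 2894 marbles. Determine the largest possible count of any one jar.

Maximizing one value means minimizing the remaining 13.
The other 13 contribute at least 13 × 42 = 546, leaving at most 2894 − 546 = 2348.
But each jar is capped at 322, so the maximum is 322.
Achievable: one at 322 and the other 13 totalling 2572, which fits since 13 × 42 ≤ 2572 ≤ 13 × 322.

322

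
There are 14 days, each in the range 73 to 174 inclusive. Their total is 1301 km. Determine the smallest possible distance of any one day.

To make one day as small as possible, make the other 13 as large as possible.
The other 13 can take up 13 × 174 = 2262 ≥ 1301 − 73, so one day can sit at its floor of 73.
Achievable: one at 73 and the other 13 totalling 1228, which fits since 13 × 73 ≤ 1228 ≤ 13 × 174.

73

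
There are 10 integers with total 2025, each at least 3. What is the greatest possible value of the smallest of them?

202

The average is 2025/10 < 203, so some value is ≤ 202.
Taking 5 copies of 202 and 5 copies of 203 gives exactly 2025, so 202 is attained.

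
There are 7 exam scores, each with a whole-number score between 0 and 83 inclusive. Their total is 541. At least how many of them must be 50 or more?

6

If only k of them are at least 50, the other 7 − k are at most 49, so the total is at most k·83 + (7 − k)·49.
This must reach 541, so k·83 + (7 − k)·49 ≥ 541, giving k ≥ 6.
Exactly 6 works: 6 values at 83 and 1 at 49 total 547; lower one of the high values by 6 (still ≥ 50) to hit 541.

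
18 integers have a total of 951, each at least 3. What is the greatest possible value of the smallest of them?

If every one of the 18 were at least 53, the total would be at least 18 × 53 = 954 > 951.
Equality holds with 3 values of 52 and 15 values of 53.

52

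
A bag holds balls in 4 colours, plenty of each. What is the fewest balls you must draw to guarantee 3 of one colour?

In the worst case you draw 2 of each of the 4 colours: 4 × 2 = 8.
One more forces 3 of some colour, so 8 + 1 = 9.

9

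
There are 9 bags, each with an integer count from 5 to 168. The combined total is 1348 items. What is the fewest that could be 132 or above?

5

Each value short of 132 is at most 131, costing at least 168 − 131 = 37 against the maximum total of 1512.
We can afford to lose at most 1512 − 1348 = 164, so at most ⌊164/37⌋ = 4 fall short, and at least 5 are ≥ 132.
Exactly 5 works: 5 values at 168 and 4 at 131 total 1364; lower one of the high values by 16 (still ≥ 132) to hit 1348.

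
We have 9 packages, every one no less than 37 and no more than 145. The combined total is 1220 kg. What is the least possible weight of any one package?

To make one package as small as possible, make the other 8 as large as possible.
The other 8 contribute at most 8 × 145 = 1160, leaving at least 1220 − 1160 = 60.
Since 60 ≥ 37, this is achievable: one at 60 and 8 at 145.

60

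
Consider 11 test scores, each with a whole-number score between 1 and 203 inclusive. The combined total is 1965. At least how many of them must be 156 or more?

6

If only k of them are at least 156, the other 11 − k are at most 155, so the total is at most k·203 + (11 − k)·155.
This must reach 1965, so k·203 + (11 − k)·155 ≥ 1965, giving k ≥ 6.
Exactly 6 works: 6 values at 203 and 5 at 155 total 1993; lower one of the high values by 28 (still ≥ 156) to hit 1965.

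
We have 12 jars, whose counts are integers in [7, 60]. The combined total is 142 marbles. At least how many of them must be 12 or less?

3

Each value above 12 is at least 13, contributing at least 13 − 7 = 6 above the floor 7.
The sum exceeds the floor total 84 by 58, so at most ⌊58/6⌋ = 9 exceed 12, and at least 3 are ≤ 12.
Exactly 3 works: 3 values at 7 and 9 at 13 total 138; raise one of the low values by 4 (still ≤ 12) to hit 142.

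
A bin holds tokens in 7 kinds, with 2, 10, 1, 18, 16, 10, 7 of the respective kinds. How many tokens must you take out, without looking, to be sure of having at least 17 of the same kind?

63

In the worst case you take as many as possible of each kind without reaching 17: 2 + 10 + 1 + 16 + 16 + 10 + 7 = 62.
The next one must give 17 of some kind, so 62 + 1 = 63.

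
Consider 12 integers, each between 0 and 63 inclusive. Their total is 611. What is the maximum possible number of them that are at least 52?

With k values at 52 or above and the rest at least 0, the sum is at least 0 + 52k.
Since the sum is 611, we need 52k ≤ 611, i.e. k ≤ 11.
k = 11 is achieved by 11 values at 52 and 1 at 0, total 572; add 39 to one value (staying below 52) to reach 611.

11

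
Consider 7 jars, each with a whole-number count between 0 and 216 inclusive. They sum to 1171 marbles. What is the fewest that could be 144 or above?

3

Suppose at most 7 − j of them reach 144; then j values are ≤ 143 and the rest ≤ 216.
The total is then ≤ 143·j + 216·(7 − j) = 1512 − 73j. For this to be ≥ 1171 we need j ≤ 4, so at least 7 − 4 = 3 must reach 144.
Exactly 3 works: 3 values at 216 and 4 at 143 total 1220; lower one of the high values by 49 (still ≥ 144) to hit 1171.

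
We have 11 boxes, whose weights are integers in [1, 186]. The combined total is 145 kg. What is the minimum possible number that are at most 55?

Let j be the number exceeding 55. Then the total is ≥ 56·j + 1·(11 − j) = 11 + 55j.
So 55j ≤ 134 and j ≤ 2; hence at least 11 − 2 = 9 are ≤ 55.
Exactly 9 works: 9 values at 1 and 2 at 56 total 121; raise one of the low values by 24 (still ≤ 55) to hit 145.

9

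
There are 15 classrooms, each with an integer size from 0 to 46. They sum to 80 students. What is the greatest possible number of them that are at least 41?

With k values at 41 or above and the rest at least 0, the sum is at least 0 + 41k.
Since the sum is 80, we need 41k ≤ 80, i.e. k ≤ 1.
k = 1 is achieved by 1 value at 41 and 14 at 0, total 41; add 39 to one value (staying below 41) to reach 80.

1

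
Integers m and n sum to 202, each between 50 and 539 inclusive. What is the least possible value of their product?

Since m + n is fixed, pushing one of them to its bound minimizes the product.
At the endpoint m = 50, n = 202 − 50 = 152, so mn = 50 × 152 = 7600.

7600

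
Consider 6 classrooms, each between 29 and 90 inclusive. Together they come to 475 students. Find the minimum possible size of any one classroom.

To make one classroom as small as possible, make the other 5 as large as possible.
The other 5 can take up 5 × 90 = 450 ≥ 475 − 29, so one classroom can sit at its floor of 29.
Achievable: one at 29 and the other 5 totalling 446, which fits since 5 × 29 ≤ 446 ≤ 5 × 90.

29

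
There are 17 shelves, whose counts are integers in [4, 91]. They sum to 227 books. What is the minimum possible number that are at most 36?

13

Let j be the number exceeding 36. Then the total is ≥ 37·j + 4·(17 − j) = 68 + 33j.
So 33j ≤ 159 and j ≤ 4; hence at least 17 − 4 = 13 are ≤ 36.
Exactly 13 works: 13 values at 4 and 4 at 37 total 200; raise one of the low values by 27 (still ≤ 36) to hit 227.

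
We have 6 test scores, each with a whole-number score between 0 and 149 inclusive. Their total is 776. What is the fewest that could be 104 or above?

Each value short of 104 is at most 103, costing at least 149 − 103 = 46 against the maximum total of 894.
We can afford to lose at most 894 − 776 = 118, so at most ⌊118/46⌋ = 2 fall short, and at least 4 are ≥ 104.
Exactly 4 works: 4 values at 149 and 2 at 103 total 802; lower one of the high values by 26 (still ≥ 104) to hit 776.

4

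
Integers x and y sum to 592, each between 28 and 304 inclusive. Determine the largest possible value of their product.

87616

With x + y fixed, xy peaks when the two are closest together.
Taking x = 296 and y = 296 (both in [28, 304]) gives xy = 87616.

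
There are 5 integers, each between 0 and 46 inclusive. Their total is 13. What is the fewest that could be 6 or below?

Each value above 6 is at least 7, contributing at least 7 − 0 = 7 above the floor 0.
The sum exceeds the floor total 0 by 13, so at most ⌊13/7⌋ = 1 exceed 6, and at least 4 are ≤ 6.
Exactly 4 works: 4 values at 0 and 1 at 7 total 7; raise one of the low values by 6 (still ≤ 6) to hit 13.

4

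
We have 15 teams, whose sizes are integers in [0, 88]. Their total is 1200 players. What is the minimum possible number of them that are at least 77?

Each value short of 77 is at most 76, costing at least 88 − 76 = 12 against the maximum total of 1320.
We can afford to lose at most 1320 − 1200 = 120, so at most ⌊120/12⌋ = 10 fall short, and at least 5 are ≥ 77.
Exactly 5 works: 5 values at 88 and 10 at 76 total 1200.

5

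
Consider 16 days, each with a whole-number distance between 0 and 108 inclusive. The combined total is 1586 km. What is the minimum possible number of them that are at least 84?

If only k of them are at least 84, the other 16 − k are at most 83, so the total is at most k·108 + (16 − k)·83.
This must reach 1586, so k·108 + (16 − k)·83 ≥ 1586, giving k ≥ 11.
Exactly 11 works: 11 values at 108 and 5 at 83 total 1603; lower one of the high values by 17 (still ≥ 84) to hit 1586.

11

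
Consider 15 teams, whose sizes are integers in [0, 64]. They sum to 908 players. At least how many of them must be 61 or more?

2

Suppose at most 15 − j of them reach 61; then j values are ≤ 60 and the rest ≤ 64.
The total is then ≤ 60·j + 64·(15 − j) = 960 − 4j. For this to be ≥ 908 we need j ≤ 13, so at least 15 − 13 = 2 must reach 61.
Exactly 2 works: 2 values at 64 and 13 at 60 total 908.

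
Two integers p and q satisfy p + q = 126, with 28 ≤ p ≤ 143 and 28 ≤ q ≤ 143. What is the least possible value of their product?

2744

For a fixed sum, pq is smallest when p and q are as far apart as possible.
The extreme feasible split is p = 28, q = 98, giving pq = 2744.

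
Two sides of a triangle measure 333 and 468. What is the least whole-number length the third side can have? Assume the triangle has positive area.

The third side must exceed |333 − 468| = 135.
The smallest integer above 135 is 136.

136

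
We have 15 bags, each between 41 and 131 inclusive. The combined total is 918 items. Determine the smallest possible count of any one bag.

To make one bag as small as possible, make the other 14 as large as possible.
The other 14 can take up 14 × 131 = 1834 ≥ 918 − 41, so one bag can sit at its floor of 41.
Achievable: one at 41 and the other 14 totalling 877, which fits since 14 × 41 ≤ 877 ≤ 14 × 131.

41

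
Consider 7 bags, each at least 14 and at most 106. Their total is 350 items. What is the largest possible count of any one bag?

To make one bag as large as possible, make the other 6 as small as possible.
The other 6 contribute at least 6 × 14 = 84, leaving at most 350 − 84 = 266.
But each bag is capped at 106, so the maximum is 106.
Achievable: one at 106 and the other 6 totalling 244, which fits since 6 × 14 ≤ 244 ≤ 6 × 106.

106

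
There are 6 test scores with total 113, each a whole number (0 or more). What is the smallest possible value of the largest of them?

Some value must be at least ⌈113/6⌉ = 19, since 6 × 18 = 108 < 113.
Achievable: 5 of them at 19 and 1 at 18 total 113.

19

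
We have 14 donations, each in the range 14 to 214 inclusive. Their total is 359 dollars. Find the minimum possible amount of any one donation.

To make one donation as small as possible, make the other 13 as large as possible.
The other 13 can take up 13 × 214 = 2782 ≥ 359 − 14, so one donation can sit at its floor of 14.
Achievable: one at 14 and the other 13 totalling 345, which fits since 13 × 14 ≤ 345 ≤ 13 × 214.

14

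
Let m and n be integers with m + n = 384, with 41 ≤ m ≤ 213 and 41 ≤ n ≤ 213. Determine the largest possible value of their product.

36864

For a fixed sum, the product mn is largest when m and n are as close as possible.
Taking m = 192 and n = 192 (both in [41, 213]) gives mn = 36864.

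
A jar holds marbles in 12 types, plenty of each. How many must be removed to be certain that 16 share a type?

181

In the worst case you draw 15 of each of the 12 types: 12 × 15 = 180.
One more forces 16 of some type, so 180 + 1 = 181.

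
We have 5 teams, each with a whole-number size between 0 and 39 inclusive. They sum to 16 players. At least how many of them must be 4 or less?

2

Let j be the number exceeding 4. Then the total is ≥ 5·j + 0·(5 − j) = 0 + 5j.
So 5j ≤ 16 and j ≤ 3; hence at least 5 − 3 = 2 are ≤ 4.
Exactly 2 works: 2 values at 0 and 3 at 5 total 15; raise one of the low values by 1 (still ≤ 4) to hit 16.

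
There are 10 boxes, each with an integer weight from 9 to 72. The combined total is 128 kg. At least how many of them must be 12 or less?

1

Each value above 12 is at least 13, contributing at least 13 − 9 = 4 above the floor 9.
The sum exceeds the floor total 90 by 38, so at most ⌊38/4⌋ = 9 exceed 12, and at least 1 are ≤ 12.
Exactly 1 works: 1 value at 9 and 9 at 13 total 126; raise one of the low values by 2 (still ≤ 12) to hit 128.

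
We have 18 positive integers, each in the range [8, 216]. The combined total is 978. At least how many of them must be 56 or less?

1

Each value above 56 is at least 57, contributing at least 57 − 8 = 49 above the floor 8.
The sum exceeds the floor total 144 by 834, so at most ⌊834/49⌋ = 17 exceed 56, and at least 1 are ≤ 56.
Exactly 1 works: 1 value at 8 and 17 at 57 total 977; raise one of the low values by 1 (still ≤ 56) to hit 978.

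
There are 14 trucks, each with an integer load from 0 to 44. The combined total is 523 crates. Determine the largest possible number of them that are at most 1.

2

Each value at 1 or below falls at least 44 − 1 = 43 short of the ceiling 44.
The ceiling total is 14 × 44 = 616, and we need 523, so at most ⌊(616 − 523)/43⌋ = 2 can be that low.
k = 2 is achieved by 2 values at 1 and 12 at 44, total 530; lower one of the 44's by 7 (still > 1) to reach 523.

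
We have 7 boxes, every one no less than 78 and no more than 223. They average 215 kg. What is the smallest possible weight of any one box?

167

Minimizing one value means maximizing the remaining 6.
The total is 7 × 215 = 1505.
The other 6 contribute at most 6 × 223 = 1338, leaving at least 1505 − 1338 = 167.
Since 167 ≥ 78, this is achievable: one at 167 and 6 at 223.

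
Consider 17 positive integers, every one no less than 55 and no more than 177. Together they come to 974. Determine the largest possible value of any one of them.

To make one integer as large as possible, make the other 16 as small as possible.
The other 16 contribute at least 16 × 55 = 880, leaving at most 974 − 880 = 94.
Since 94 ≤ 177, this is achievable: one at 94 and 16 at 55.

94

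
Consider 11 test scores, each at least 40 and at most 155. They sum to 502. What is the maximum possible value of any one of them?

102

To make one score as large as possible, make the other 10 as small as possible.
The other 10 contribute at least 10 × 40 = 400, leaving at most 502 − 400 = 102.
Since 102 ≤ 155, this is achievable: one at 102 and 10 at 40.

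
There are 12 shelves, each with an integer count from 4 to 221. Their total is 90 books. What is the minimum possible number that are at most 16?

9

If only k of them are at most 16, the other 12 − k are at least 17, so the total is at least (12 − k)·17 + k·4.
This is ≤ 90, so (12 − k)·17 + 4k ≤ 90, which gives k ≥ 9.
Exactly 9 works: 9 values at 4 and 3 at 17 total 87; raise one of the low values by 3 (still ≤ 16) to hit 90.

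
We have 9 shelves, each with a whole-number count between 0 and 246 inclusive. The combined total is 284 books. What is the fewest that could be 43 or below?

Let j be the number exceeding 43. Then the total is ≥ 44·j + 0·(9 − j) = 0 + 44j.
So 44j ≤ 284 and j ≤ 6; hence at least 9 − 6 = 3 are ≤ 43.
Exactly 3 works: 3 values at 0 and 6 at 44 total 264; raise one of the low values by 20 (still ≤ 43) to hit 284.

3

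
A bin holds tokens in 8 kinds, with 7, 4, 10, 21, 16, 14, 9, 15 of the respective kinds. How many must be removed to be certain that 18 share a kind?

In the worst case you take as many as possible of each kind without reaching 18: 7 + 4 + 10 + 17 + 16 + 14 + 9 + 15 = 92.
The next one must give 18 of some kind, so 92 + 1 = 93.

93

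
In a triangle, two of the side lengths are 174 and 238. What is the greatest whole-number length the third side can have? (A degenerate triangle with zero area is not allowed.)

The third side must be less than 174 + 238 = 412.
The largest integer below 412 is 411.

411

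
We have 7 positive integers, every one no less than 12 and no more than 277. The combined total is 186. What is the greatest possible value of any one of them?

114

Maximizing one value means minimizing the remaining 6.
The other 6 contribute at least 6 × 12 = 72, leaving at most 186 − 72 = 114.
Since 114 ≤ 277, this is achievable: one at 114 and 6 at 12.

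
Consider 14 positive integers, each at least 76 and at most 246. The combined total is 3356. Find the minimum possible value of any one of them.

Minimizing one value means maximizing the remaining 13.
The other 13 contribute at most 13 × 246 = 3198, leaving at least 3356 − 3198 = 158.
Since 158 ≥ 76, this is achievable: one at 158 and 13 at 246.

158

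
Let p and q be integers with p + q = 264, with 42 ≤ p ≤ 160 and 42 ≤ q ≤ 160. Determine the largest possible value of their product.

For a fixed sum, the product pq is largest when p and q are as close as possible.
Taking p = 132 and q = 132 (both in [42, 160]) gives pq = 17424.

17424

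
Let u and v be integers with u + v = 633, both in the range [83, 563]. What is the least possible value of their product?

uv = u(633 − u) is concave in u, so over [83, 550] it is minimized at an endpoint.
At the endpoint u = 83, v = 633 − 83 = 550, so uv = 83 × 550 = 45650.

45650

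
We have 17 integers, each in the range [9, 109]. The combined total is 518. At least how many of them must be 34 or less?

3

Each value above 34 is at least 35, contributing at least 35 − 9 = 26 above the floor 9.
The sum exceeds the floor total 153 by 365, so at most ⌊365/26⌋ = 14 exceed 34, and at least 3 are ≤ 34.
Exactly 3 works: 3 values at 9 and 14 at 35 total 517; raise one of the low values by 1 (still ≤ 34) to hit 518.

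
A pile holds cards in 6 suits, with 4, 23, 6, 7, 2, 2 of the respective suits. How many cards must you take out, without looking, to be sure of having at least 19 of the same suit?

In the worst case you take as many as possible of each suit without reaching 19: 4 + 18 + 6 + 7 + 2 + 2 = 39.
The next one must give 19 of some suit, so 39 + 1 = 40.

40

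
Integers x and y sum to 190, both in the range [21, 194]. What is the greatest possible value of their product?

9025

With x + y fixed, xy peaks when the two are closest together.
Taking x = 95 and y = 95 (both in [21, 194]) gives xy = 9025.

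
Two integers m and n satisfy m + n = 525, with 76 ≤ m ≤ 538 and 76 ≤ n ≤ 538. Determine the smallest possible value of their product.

34124

Since m + n is fixed, pushing one of them to its bound minimizes the product.
The extreme feasible split is m = 76, n = 449, giving mn = 34124.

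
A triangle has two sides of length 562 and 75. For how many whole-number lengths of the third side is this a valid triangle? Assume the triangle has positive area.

The triangle inequality gives |562 − 75| < c < 562 + 75, i.e. 487 < c < 637.
So c can be any integer from 488 to 636: 149 values.

149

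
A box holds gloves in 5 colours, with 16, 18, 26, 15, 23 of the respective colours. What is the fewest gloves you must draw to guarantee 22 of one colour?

92

In the worst case you take as many as possible of each colour without reaching 22: 16 + 18 + 21 + 15 + 21 = 91.
The next one must give 22 of some colour, so 91 + 1 = 92.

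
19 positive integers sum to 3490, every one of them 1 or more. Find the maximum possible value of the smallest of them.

183

The 19 values sum to 3490, so their minimum is at most ⌊3490/19⌋ = 183.
Achievable: 6 of them at 183 and 13 at 184 total 3490.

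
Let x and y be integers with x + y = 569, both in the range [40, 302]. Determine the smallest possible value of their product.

80634

xy = x(569 − x) is concave in x, so over [267, 302] it is minimized at an endpoint.
The extreme feasible split is x = 267, y = 302, giving xy = 80634.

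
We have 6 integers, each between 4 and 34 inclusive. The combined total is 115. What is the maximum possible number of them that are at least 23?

4

If k of the values are ≥ 23, the total is ≥ 23k + 4(6 − k).
Setting 23k + 4(6 − k) ≤ 115 gives 19k ≤ 91, so k ≤ 4.
k = 4 is achieved by 4 values at 23 and 2 at 4, total 100; add 15 to one value (staying below 23) to reach 115.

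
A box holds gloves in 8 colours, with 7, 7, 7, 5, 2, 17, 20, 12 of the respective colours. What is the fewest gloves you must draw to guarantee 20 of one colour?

77

In the worst case you take as many as possible of each colour without reaching 20: 7 + 7 + 7 + 5 + 2 + 17 + 19 + 12 = 76.
The next one must give 20 of some colour, so 76 + 1 = 77.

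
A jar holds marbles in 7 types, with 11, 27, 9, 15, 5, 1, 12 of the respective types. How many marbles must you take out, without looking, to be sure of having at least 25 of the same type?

In the worst case you take as many as possible of each type without reaching 25: 11 + 24 + 9 + 15 + 5 + 1 + 12 = 77.
The next one must give 25 of some type, so 77 + 1 = 78.

78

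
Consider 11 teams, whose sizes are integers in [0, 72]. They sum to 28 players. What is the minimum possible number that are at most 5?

7

Each value above 5 is at least 6, contributing at least 6 − 0 = 6 above the floor 0.
The sum exceeds the floor total 0 by 28, so at most ⌊28/6⌋ = 4 exceed 5, and at least 7 are ≤ 5.
Exactly 7 works: 7 values at 0 and 4 at 6 total 24; raise one of the low values by 4 (still ≤ 5) to hit 28.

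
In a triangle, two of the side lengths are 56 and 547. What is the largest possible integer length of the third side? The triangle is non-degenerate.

602

The third side must be less than 56 + 547 = 603.
The largest integer below 603 is 602.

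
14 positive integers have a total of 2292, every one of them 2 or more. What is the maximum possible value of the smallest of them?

163

The average is 2292/14 < 164, so some value is ≤ 163.
Equality holds with 4 values of 163 and 10 values of 164.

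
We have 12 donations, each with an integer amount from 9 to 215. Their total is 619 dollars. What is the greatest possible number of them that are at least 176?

If k of the values are ≥ 176, the total is ≥ 176k + 9(12 − k).
Setting 176k + 9(12 − k) ≤ 619 gives 167k ≤ 511, so k ≤ 3.
k = 3 is achieved by 3 values at 176 and 9 at 9, total 609; add 10 to one value (staying below 176) to reach 619.

3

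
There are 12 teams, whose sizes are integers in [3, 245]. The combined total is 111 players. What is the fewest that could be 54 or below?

11

Each value above 54 is at least 55, contributing at least 55 − 3 = 52 above the floor 3.
The sum exceeds the floor total 36 by 75, so at most ⌊75/52⌋ = 1 exceed 54, and at least 11 are ≤ 54.
Exactly 11 works: 11 values at 3 and 1 at 55 total 88; raise one of the low values by 23 (still ≤ 54) to hit 111.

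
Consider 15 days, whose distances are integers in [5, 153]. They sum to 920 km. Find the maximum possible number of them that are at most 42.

12

Suppose k of them are at most 42. Those contribute at most 42 each and the rest at most 153 each.
So the total is at most 42k + 153(15 − k) = 2295 − 111k. This must still be ≥ 920, so k ≤ 12.
k = 12 is achieved by 12 values at 42 and 3 at 153, total 963; lower one of the 153's by 43 (still > 42) to reach 920.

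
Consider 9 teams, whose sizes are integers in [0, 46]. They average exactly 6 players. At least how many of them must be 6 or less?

The total is 9 × 6 = 54.
Let j be the number exceeding 6. Then the total is ≥ 7·j + 0·(9 − j) = 0 + 7j.
So 7j ≤ 54 and j ≤ 7; hence at least 9 − 7 = 2 are ≤ 6.
Exactly 2 works: 2 values at 0 and 7 at 7 total 49; raise one of the low values by 5 (still ≤ 6) to hit 54.

2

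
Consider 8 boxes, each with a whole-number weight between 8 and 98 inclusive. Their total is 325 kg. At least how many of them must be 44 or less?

Each value above 44 is at least 45, contributing at least 45 − 8 = 37 above the floor 8.
The sum exceeds the floor total 64 by 261, so at most ⌊261/37⌋ = 7 exceed 44, and at least 1 are ≤ 44.
Exactly 1 works: 1 value at 8 and 7 at 45 total 323; raise one of the low values by 2 (still ≤ 44) to hit 325.

1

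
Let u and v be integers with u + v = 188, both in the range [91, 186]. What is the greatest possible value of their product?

8836

For a fixed sum, the product uv is largest when u and v are as close as possible.
Taking u = 94 and v = 94 (both in [91, 186]) gives uv = 8836.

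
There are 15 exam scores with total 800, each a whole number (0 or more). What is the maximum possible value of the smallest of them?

If every one of the 15 were at least 54, the total would be at least 15 × 54 = 810 > 800.
Achievable: 10 of them at 53 and 5 at 54 total 800.

53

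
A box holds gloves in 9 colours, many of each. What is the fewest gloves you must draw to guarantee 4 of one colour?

You could draw 3 of every colour without reaching 4 of any — 27 in all.
One more forces 4 of some colour, so 27 + 1 = 28.

28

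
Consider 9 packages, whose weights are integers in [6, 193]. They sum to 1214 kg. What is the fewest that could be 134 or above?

Each value short of 134 is at most 133, costing at least 193 − 133 = 60 against the maximum total of 1737.
We can afford to lose at most 1737 − 1214 = 523, so at most ⌊523/60⌋ = 8 fall short, and at least 1 are ≥ 134.
Exactly 1 works: 1 value at 193 and 8 at 133 total 1257; lower one of the high values by 43 (still ≥ 134) to hit 1214.

1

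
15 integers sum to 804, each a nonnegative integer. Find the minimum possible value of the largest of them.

54

The average is 804/15 > 53, so not all 15 can be 53 or less; the largest is ≥ 54.
Equality holds with 9 values of 54 and 6 values of 53.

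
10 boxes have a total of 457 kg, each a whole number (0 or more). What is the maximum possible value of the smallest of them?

If every one of the 10 were at least 46, the total would be at least 10 × 46 = 460 > 457.
Taking 3 copies of 45 and 7 copies of 46 gives exactly 457, so 45 is attained.

45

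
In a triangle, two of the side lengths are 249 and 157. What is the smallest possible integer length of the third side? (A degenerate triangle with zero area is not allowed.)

93

The third side must exceed |249 − 157| = 92.
The smallest integer above 92 is 93.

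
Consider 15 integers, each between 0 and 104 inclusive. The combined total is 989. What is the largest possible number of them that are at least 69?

If k of the values are ≥ 69, the total is ≥ 69k + 0(15 − k).
Setting 69k + 0(15 − k) ≤ 989 gives 69k ≤ 989, so k ≤ 14.
k = 14 is achieved by 14 values at 69 and 1 at 0, total 966; add 23 to one value (staying below 69) to reach 989.

14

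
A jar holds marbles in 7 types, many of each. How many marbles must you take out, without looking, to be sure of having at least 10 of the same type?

You could draw 9 of every type without reaching 10 of any — 63 in all.
One more forces 10 of some type, so 63 + 1 = 64.

64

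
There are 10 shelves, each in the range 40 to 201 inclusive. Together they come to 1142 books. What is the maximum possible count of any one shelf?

201

To make one shelf as large as possible, make the other 9 as small as possible.
The other 9 contribute at least 9 × 40 = 360, leaving at most 1142 − 360 = 782.
But each shelf is capped at 201, so the maximum is 201.
Achievable: one at 201 and the other 9 totalling 941, which fits since 9 × 40 ≤ 941 ≤ 9 × 201.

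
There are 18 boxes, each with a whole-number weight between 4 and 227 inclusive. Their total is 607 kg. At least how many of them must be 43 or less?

5

Each value above 43 is at least 44, contributing at least 44 − 4 = 40 above the floor 4.
The sum exceeds the floor total 72 by 535, so at most ⌊535/40⌋ = 13 exceed 43, and at least 5 are ≤ 43.
Exactly 5 works: 5 values at 4 and 13 at 44 total 592; raise one of the low values by 15 (still ≤ 43) to hit 607.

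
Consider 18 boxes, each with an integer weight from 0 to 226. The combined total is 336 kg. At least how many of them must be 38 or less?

10

Let j be the number exceeding 38. Then the total is ≥ 39·j + 0·(18 − j) = 0 + 39j.
So 39j ≤ 336 and j ≤ 8; hence at least 18 − 8 = 10 are ≤ 38.
Exactly 10 works: 10 values at 0 and 8 at 39 total 312; raise one of the low values by 24 (still ≤ 38) to hit 336.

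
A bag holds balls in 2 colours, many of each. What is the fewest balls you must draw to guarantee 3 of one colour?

5

You could draw 2 of every colour without reaching 3 of any — 4 in all.
One more forces 3 of some colour, so 4 + 1 = 5.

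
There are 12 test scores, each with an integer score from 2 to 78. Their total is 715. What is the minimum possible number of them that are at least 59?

1

If only k of them are at least 59, the other 12 − k are at most 58, so the total is at most k·78 + (12 − k)·58.
This must reach 715, so k·78 + (12 − k)·58 ≥ 715, giving k ≥ 1.
Exactly 1 works: 1 value at 78 and 11 at 58 total 716; lower one of the high values by 1 (still ≥ 59) to hit 715.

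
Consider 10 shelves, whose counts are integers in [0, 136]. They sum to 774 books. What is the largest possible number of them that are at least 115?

6

Suppose k of them are at least 115. Those contribute at least 115 each and the other 10 − k at least 0 each.
So the total is at least 115k + 0(10 − k) = 0 + 115k. This must be ≤ 774, giving k ≤ 6.
k = 6 is achieved by 6 values at 115 and 4 at 0, total 690; add 84 to one value (staying below 115) to reach 774.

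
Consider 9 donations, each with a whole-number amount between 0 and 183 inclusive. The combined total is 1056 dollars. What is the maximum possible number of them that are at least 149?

If k of the values are ≥ 149, the total is ≥ 149k + 0(9 − k).
Setting 149k + 0(9 − k) ≤ 1056 gives 149k ≤ 1056, so k ≤ 7.
k = 7 is achieved by 7 values at 149 and 2 at 0, total 1043; add 13 to one value (staying below 149) to reach 1056.

7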